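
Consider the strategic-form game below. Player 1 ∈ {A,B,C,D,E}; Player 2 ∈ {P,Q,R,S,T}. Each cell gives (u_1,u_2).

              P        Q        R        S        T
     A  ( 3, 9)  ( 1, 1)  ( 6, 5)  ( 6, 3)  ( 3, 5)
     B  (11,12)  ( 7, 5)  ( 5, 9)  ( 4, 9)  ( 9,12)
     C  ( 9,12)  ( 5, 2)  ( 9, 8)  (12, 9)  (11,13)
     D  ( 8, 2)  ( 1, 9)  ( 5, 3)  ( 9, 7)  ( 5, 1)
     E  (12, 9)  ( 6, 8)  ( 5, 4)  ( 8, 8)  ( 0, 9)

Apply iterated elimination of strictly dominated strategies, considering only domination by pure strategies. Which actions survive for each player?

Remaining: P1:{B,C,E} P2:{P,T}

P1 drop A (C beats it: P:9>3 Q:5>1 R:9>6 S:12>6 T:11>3)
P1 drop D (C beats it: P:9>8 Q:5>1 R:9>5 S:12>9 T:11>5)
P2 drop Q (P beats it: B:12>5 C:12>2 E:9>8)
P2 drop R (P beats it: B:12>9 C:12>8 E:9>4)
P2 drop S (P beats it: B:12>9 C:12>9 E:9>8)
P1→{B,C,E} P2→{P,T}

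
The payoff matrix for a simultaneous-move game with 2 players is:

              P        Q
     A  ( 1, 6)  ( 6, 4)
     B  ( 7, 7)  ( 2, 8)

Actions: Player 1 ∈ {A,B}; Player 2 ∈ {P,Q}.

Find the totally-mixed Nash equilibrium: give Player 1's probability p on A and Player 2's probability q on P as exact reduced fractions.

P1 indiff ⇒ q·1+(1-q)·6 = q·7+(1-q)·2 ⇒ q(-6) = (1-q)(-4) ⇒ q = 2/5
P2 indiff ⇒ p·6+(1-p)·7 = p·4+(1-p)·8 ⇒ p(2) = (1-p)(1) ⇒ p = 1/3

P1 mixes 1/3 on A; P2 mixes 2/5 on P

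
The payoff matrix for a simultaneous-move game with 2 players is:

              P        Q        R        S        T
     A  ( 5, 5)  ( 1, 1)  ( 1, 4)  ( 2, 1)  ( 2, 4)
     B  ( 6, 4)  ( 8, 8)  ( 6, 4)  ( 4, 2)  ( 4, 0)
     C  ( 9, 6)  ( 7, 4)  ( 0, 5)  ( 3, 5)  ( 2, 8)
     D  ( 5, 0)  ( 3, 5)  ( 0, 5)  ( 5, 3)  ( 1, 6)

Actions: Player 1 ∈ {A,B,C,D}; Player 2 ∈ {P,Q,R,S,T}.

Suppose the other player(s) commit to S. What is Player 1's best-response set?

u_1(A vs S) = 2
u_1(B vs S) = 4
u_1(C vs S) = 3
u_1(D vs S) = 5
max payoff 5 at {D}

BR_1 = {D}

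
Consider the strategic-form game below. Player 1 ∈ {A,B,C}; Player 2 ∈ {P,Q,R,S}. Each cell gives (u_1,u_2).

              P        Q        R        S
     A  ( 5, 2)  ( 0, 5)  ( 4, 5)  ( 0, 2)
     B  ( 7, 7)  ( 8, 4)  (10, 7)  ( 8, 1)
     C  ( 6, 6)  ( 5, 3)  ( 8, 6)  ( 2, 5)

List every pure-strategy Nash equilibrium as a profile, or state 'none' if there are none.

(A,P): not NE [P1→B gives 7>5; P2→R gives 5>2]
(A,Q): not NE [P1→B gives 8>0]
(A,R): not NE [P1→B gives 10>4]
(A,S): not NE [P1→B gives 8>0; P2→R gives 5>2]
(B,P): NE
(B,Q): not NE [P2→R gives 7>4]
(B,R): NE
(B,S): not NE [P2→R gives 7>1]
(C,P): not NE [P1→B gives 7>6]
(C,Q): not NE [P1→B gives 8>5; P2→R gives 6>3]
(C,R): not NE [P1→B gives 10>8]
(C,S): not NE [P1→B gives 8>2; P2→R gives 6>5]

PSNE = {(B,P), (B,R)}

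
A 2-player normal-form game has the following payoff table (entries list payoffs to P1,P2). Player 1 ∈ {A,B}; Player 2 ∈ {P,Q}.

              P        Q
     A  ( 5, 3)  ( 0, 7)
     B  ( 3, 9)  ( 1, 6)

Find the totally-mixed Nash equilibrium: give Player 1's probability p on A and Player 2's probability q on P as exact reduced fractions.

P1 mixes 3/7 on A; P2 mixes 1/3 on P

P1 indiff ⇒ q·5+(1-q)·0 = q·3+(1-q)·1 ⇒ q(2) = (1-q)(1) ⇒ q = 1/3
P2 indiff ⇒ p·3+(1-p)·9 = p·7+(1-p)·6 ⇒ p(-4) = (1-p)(-3) ⇒ p = 3/7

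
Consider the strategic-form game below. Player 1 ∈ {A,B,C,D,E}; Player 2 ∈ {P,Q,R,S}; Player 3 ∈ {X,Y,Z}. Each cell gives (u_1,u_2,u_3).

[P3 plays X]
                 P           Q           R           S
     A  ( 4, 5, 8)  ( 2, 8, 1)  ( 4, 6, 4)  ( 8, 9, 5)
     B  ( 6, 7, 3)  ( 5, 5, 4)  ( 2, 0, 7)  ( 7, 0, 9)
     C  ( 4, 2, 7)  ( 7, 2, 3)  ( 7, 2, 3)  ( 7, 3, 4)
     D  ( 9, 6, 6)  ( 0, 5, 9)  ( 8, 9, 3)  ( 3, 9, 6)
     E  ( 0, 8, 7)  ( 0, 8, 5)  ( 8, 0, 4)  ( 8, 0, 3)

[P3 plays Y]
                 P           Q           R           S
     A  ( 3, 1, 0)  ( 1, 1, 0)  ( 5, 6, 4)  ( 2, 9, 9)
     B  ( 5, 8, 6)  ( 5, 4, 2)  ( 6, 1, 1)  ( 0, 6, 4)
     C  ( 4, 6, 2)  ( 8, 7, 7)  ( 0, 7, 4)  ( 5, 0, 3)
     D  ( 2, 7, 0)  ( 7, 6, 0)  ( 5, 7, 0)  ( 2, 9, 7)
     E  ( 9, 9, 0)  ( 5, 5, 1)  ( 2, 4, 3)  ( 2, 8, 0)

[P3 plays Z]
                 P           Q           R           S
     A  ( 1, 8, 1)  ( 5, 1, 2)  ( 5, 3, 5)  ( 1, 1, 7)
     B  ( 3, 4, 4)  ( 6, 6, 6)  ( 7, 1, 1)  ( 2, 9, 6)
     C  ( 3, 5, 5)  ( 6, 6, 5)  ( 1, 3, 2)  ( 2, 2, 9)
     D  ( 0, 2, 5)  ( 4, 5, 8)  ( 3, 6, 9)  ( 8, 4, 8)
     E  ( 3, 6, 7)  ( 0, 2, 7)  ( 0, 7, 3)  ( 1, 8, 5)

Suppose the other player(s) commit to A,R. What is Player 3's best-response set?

u_3(X vs A,R) = 4
u_3(Y vs A,R) = 4
u_3(Z vs A,R) = 5
max payoff 5 at {Z}

argmax u_3 = {Z}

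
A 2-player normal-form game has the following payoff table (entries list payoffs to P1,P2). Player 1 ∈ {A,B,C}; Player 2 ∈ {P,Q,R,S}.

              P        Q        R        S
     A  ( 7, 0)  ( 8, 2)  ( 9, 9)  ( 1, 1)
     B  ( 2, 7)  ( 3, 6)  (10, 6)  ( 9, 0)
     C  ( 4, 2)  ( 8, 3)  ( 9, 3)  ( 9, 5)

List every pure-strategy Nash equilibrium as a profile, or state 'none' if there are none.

(A,P): not NE [P2→R gives 9>0]
(A,Q): not NE [P2→R gives 9>2]
(A,R): not NE [P1→B gives 10>9]
(A,S): not NE [P1→C gives 9>1; P2→R gives 9>1]
(B,P): not NE [P1→A gives 7>2]
(B,Q): not NE [P1→C gives 8>3; P2→P gives 7>6]
(B,R): not NE [P2→P gives 7>6]
(B,S): not NE [P2→P gives 7>0]
(C,P): not NE [P1→A gives 7>4; P2→S gives 5>2]
(C,Q): not NE [P2→S gives 5>3]
(C,R): not NE [P1→B gives 10>9; P2→S gives 5>3]
(C,S): NE

Nash profiles: (C,S)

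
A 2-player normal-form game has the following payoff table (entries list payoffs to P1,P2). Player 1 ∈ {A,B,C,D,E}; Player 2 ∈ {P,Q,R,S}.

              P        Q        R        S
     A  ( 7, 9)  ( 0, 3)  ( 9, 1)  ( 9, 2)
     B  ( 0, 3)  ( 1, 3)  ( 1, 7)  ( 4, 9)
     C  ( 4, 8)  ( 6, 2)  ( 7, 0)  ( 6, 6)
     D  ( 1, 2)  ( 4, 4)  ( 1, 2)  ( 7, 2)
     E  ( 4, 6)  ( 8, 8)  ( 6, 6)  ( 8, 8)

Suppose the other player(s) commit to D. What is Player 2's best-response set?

u_2(P vs D) = 2
u_2(Q vs D) = 4
u_2(R vs D) = 2
u_2(S vs D) = 2
max payoff 4 at {Q}

BR_2 = {Q}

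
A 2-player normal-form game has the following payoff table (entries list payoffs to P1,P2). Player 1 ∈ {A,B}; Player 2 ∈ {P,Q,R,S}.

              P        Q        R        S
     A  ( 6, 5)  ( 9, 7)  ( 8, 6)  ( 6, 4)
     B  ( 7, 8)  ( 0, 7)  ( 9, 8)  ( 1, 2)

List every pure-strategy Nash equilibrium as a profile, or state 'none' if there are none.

PSNE = {(A,Q), (B,P), (B,R)}

(A,P): not NE [P1→B gives 7>6; P2→Q gives 7>5]
(A,Q): NE
(A,R): not NE [P1→B gives 9>8; P2→Q gives 7>6]
(A,S): not NE [P2→Q gives 7>4]
(B,P): NE
(B,Q): not NE [P1→A gives 9>0; P2→R gives 8>7]
(B,R): NE
(B,S): not NE [P1→A gives 6>1; P2→R gives 8>2]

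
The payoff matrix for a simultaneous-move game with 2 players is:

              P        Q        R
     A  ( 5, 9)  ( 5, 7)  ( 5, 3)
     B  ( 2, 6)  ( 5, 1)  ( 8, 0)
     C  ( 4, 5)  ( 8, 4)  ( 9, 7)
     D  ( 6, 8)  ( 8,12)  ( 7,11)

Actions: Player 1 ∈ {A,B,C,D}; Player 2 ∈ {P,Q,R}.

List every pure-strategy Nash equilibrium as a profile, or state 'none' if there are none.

Nash profiles: (C,R), (D,Q)

(A,P): not NE [P1→D gives 6>5]
(A,Q): not NE [P1→D gives 8>5; P2→P gives 9>7]
(A,R): not NE [P1→C gives 9>5; P2→P gives 9>3]
(B,P): not NE [P1→D gives 6>2]
(B,Q): not NE [P1→D gives 8>5; P2→P gives 6>1]
(B,R): not NE [P1→C gives 9>8; P2→P gives 6>0]
(C,P): not NE [P1→D gives 6>4; P2→R gives 7>5]
(C,Q): not NE [P2→R gives 7>4]
(C,R): NE
(D,P): not NE [P2→Q gives 12>8]
(D,Q): NE
(D,R): not NE [P1→C gives 9>7; P2→Q gives 12>11]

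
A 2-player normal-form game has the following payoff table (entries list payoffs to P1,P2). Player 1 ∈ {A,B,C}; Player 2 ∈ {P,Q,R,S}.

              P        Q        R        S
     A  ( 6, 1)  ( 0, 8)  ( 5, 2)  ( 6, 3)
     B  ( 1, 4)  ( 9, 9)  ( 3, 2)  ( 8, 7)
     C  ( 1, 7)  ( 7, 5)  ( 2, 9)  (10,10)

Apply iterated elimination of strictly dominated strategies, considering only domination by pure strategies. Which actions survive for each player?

IESDS → P1:{B,C} P2:{Q,S}

P2 drop P (S beats it: A:3>1 B:7>4 C:10>7)
P2 drop R (S beats it: A:3>2 B:7>2 C:10>9)
P1 drop A (B beats it: Q:9>0 S:8>6)
P1→{B,C} P2→{Q,S}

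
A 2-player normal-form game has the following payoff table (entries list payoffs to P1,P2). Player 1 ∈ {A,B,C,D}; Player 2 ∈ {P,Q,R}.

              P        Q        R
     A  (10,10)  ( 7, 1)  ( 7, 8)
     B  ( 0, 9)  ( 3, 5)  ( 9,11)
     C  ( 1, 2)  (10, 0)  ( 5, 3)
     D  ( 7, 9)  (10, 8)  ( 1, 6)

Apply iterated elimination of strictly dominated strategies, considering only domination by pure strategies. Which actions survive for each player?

Remaining: P1:{A,B} P2:{P,R}

P2 drop Q (P beats it: A:10>1 B:9>5 C:2>0 D:9>8)
P1 drop C (A beats it: P:10>1 R:7>5)
P1 drop D (A beats it: P:10>7 R:7>1)
P1→{A,B} P2→{P,R}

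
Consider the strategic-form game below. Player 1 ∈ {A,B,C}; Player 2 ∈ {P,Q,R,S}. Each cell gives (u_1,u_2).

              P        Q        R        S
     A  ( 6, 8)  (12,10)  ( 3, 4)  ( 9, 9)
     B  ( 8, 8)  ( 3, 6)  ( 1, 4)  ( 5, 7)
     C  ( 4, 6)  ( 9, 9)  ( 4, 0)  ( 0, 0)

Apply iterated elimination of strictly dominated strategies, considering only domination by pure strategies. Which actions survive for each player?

P2 drop R (P beats it: A:8>4 B:8>4 C:6>0)
P1 drop C (A beats it: P:6>4 Q:12>9 S:9>0)
P1→{A,B} P2→{P,Q,S}

Remaining: P1:{A,B} P2:{P,Q,S}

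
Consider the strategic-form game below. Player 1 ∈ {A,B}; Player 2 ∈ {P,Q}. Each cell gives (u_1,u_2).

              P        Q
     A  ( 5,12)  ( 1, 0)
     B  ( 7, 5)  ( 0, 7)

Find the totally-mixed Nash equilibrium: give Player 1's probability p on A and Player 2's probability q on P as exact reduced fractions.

(p,q) = (1/7, 1/3)

P1 indiff ⇒ q·5+(1-q)·1 = q·7+(1-q)·0 ⇒ q(-2) = (1-q)(-1) ⇒ q = 1/3
P2 indiff ⇒ p·12+(1-p)·5 = p·0+(1-p)·7 ⇒ p(12) = (1-p)(2) ⇒ p = 1/7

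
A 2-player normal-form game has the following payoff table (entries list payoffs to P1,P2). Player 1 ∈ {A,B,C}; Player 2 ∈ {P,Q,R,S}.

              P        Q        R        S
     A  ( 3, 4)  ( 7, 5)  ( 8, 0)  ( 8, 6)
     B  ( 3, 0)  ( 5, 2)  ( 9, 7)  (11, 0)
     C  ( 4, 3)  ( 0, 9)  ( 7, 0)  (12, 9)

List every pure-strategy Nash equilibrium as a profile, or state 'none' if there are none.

Nash profiles: (B,R), (C,S)

(A,P): not NE [P1→C gives 4>3; P2→S gives 6>4]
(A,Q): not NE [P2→S gives 6>5]
(A,R): not NE [P1→B gives 9>8; P2→S gives 6>0]
(A,S): not NE [P1→C gives 12>8]
(B,P): not NE [P1→C gives 4>3; P2→R gives 7>0]
(B,Q): not NE [P1→A gives 7>5; P2→R gives 7>2]
(B,R): NE
(B,S): not NE [P1→C gives 12>11; P2→R gives 7>0]
(C,P): not NE [P2→S gives 9>3]
(C,Q): not NE [P1→A gives 7>0]
(C,R): not NE [P1→B gives 9>7; P2→S gives 9>0]
(C,S): NE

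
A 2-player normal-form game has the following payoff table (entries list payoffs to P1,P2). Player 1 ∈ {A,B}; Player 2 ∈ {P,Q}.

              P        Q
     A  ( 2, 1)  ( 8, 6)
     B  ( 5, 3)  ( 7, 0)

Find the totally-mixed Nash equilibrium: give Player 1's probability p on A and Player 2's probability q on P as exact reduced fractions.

P1 indiff ⇒ q·2+(1-q)·8 = q·5+(1-q)·7 ⇒ q(-3) = (1-q)(-1) ⇒ q = 1/4
P2 indiff ⇒ p·1+(1-p)·3 = p·6+(1-p)·0 ⇒ p(-5) = (1-p)(-3) ⇒ p = 3/8

p=3/8, q=1/4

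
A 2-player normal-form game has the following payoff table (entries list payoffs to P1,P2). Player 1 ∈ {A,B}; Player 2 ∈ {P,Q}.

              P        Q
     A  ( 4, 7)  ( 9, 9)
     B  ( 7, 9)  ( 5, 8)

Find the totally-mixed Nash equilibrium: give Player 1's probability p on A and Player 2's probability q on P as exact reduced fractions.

P1 indiff ⇒ q·4+(1-q)·9 = q·7+(1-q)·5 ⇒ q(-3) = (1-q)(-4) ⇒ q = 4/7
P2 indiff ⇒ p·7+(1-p)·9 = p·9+(1-p)·8 ⇒ p(-2) = (1-p)(-1) ⇒ p = 1/3

p=1/3, q=4/7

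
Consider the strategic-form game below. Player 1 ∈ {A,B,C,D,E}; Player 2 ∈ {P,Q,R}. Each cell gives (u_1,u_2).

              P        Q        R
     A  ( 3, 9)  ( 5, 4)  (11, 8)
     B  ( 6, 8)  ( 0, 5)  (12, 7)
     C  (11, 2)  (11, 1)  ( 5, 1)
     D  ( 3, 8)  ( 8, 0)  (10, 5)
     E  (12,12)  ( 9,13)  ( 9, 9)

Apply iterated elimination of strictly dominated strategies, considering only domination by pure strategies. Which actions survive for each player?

P2 drop R (P beats it: A:9>8 B:8>7 C:2>1 D:8>5 E:12>9)
P1 drop A (C beats it: P:11>3 Q:11>5)
P1 drop B (C beats it: P:11>6 Q:11>0)
P1 drop D (C beats it: P:11>3 Q:11>8)
P1→{C,E} P2→{P,Q}

Remaining: P1:{C,E} P2:{P,Q}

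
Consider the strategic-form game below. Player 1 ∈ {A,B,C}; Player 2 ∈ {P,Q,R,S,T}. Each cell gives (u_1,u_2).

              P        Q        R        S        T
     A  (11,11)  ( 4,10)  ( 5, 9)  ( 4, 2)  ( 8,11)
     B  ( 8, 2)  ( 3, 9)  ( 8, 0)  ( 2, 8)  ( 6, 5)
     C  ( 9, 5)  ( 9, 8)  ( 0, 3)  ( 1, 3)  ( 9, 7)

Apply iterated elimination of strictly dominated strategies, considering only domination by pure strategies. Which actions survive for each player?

IESDS → P1:{A,C} P2:{P,Q,T}

P2 drop R (P beats it: A:11>9 B:2>0 C:5>3)
P1 drop B (A beats it: P:11>8 Q:4>3 S:4>2 T:8>6)
P2 drop S (P beats it: A:11>2 C:5>3)
P1→{A,C} P2→{P,Q,T}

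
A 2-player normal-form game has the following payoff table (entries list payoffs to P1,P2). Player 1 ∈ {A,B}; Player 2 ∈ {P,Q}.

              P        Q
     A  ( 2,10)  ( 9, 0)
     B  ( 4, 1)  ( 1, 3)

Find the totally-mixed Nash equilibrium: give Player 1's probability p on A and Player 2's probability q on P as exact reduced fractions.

P1 indiff ⇒ q·2+(1-q)·9 = q·4+(1-q)·1 ⇒ q(-2) = (1-q)(-8) ⇒ q = 4/5
P2 indiff ⇒ p·10+(1-p)·1 = p·0+(1-p)·3 ⇒ p(10) = (1-p)(2) ⇒ p = 1/6

P1 mixes 1/6 on A; P2 mixes 4/5 on P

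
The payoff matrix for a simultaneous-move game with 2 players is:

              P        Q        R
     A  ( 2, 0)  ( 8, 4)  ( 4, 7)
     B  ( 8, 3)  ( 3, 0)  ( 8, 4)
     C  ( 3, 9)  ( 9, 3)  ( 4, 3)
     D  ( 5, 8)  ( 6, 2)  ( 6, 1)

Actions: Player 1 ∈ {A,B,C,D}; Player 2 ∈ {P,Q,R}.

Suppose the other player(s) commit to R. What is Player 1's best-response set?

u_1(A vs R) = 4
u_1(B vs R) = 8
u_1(C vs R) = 4
u_1(D vs R) = 6
max payoff 8 at {B}

BR_1 = {B}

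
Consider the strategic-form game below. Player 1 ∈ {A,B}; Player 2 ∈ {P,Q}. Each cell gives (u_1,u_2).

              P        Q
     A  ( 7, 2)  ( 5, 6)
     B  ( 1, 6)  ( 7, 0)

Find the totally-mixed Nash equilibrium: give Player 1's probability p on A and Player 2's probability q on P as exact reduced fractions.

(p,q) = (3/5, 1/4)

P1 indiff ⇒ q·7+(1-q)·5 = q·1+(1-q)·7 ⇒ q(6) = (1-q)(2) ⇒ q = 1/4
P2 indiff ⇒ p·2+(1-p)·6 = p·6+(1-p)·0 ⇒ p(-4) = (1-p)(-6) ⇒ p = 3/5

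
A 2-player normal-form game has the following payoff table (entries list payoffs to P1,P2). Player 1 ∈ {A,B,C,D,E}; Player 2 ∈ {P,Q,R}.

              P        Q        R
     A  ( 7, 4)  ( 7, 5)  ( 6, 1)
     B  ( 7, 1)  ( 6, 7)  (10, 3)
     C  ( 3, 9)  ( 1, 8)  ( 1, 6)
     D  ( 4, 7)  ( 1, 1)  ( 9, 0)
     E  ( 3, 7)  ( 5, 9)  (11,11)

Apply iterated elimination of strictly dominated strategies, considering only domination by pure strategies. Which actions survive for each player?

IESDS → P1:{A,B,E} P2:{Q,R}

P1 drop C (A beats it: P:7>3 Q:7>1 R:6>1)
P1 drop D (B beats it: P:7>4 Q:6>1 R:10>9)
P2 drop P (Q beats it: A:5>4 B:7>1 E:9>7)
P1→{A,B,E} P2→{Q,R}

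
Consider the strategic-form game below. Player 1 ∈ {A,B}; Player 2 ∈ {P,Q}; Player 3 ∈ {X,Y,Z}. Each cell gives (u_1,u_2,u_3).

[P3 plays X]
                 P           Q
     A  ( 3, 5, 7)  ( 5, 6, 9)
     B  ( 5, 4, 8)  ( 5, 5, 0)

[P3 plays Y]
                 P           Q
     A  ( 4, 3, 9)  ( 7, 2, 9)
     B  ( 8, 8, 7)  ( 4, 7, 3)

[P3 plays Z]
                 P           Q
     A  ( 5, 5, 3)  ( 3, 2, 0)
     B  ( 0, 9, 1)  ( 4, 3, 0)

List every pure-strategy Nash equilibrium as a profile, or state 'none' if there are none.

(A,P,X): not NE [P1→B gives 5>3; P2→Q gives 6>5; P3→Y gives 9>7]
(A,P,Y): not NE [P1→B gives 8>4]
(A,P,Z): not NE [P3→Y gives 9>3]
(A,Q,X): NE
(A,Q,Y): not NE [P2→P gives 3>2]
(A,Q,Z): not NE [P1→B gives 4>3; P2→P gives 5>2; P3→Y gives 9>0]
(B,P,X): not NE [P2→Q gives 5>4]
(B,P,Y): not NE [P3→X gives 8>7]
(B,P,Z): not NE [P1→A gives 5>0; P3→X gives 8>1]
(B,Q,X): not NE [P3→Y gives 3>0]
(B,Q,Y): not NE [P1→A gives 7>4; P2→P gives 8>7]
(B,Q,Z): not NE [P2→P gives 9>3; P3→Y gives 3>0]

Nash profiles: (A,Q,X)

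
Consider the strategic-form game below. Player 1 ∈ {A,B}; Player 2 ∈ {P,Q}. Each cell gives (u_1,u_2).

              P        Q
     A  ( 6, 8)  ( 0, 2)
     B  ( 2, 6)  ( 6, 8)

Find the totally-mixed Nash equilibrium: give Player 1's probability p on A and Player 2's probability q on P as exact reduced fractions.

P1 indiff ⇒ q·6+(1-q)·0 = q·2+(1-q)·6 ⇒ q(4) = (1-q)(6) ⇒ q = 3/5
P2 indiff ⇒ p·8+(1-p)·6 = p·2+(1-p)·8 ⇒ p(6) = (1-p)(2) ⇒ p = 1/4

(p,q) = (1/4, 3/5)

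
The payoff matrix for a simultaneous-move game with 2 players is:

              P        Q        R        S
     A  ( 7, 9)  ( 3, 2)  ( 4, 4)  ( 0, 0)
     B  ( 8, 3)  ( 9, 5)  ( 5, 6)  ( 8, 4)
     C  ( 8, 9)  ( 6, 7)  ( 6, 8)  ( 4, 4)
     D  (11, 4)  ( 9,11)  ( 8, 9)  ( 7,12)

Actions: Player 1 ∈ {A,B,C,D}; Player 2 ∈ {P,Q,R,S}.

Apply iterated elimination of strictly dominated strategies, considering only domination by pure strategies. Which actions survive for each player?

Remaining: P1:{B,D} P2:{Q,R,S}

P1 drop A (B beats it: P:8>7 Q:9>3 R:5>4 S:8>0)
P1 drop C (D beats it: P:11>8 Q:9>6 R:8>6 S:7>4)
P2 drop P (Q beats it: B:5>3 D:11>4)
P1→{B,D} P2→{Q,R,S}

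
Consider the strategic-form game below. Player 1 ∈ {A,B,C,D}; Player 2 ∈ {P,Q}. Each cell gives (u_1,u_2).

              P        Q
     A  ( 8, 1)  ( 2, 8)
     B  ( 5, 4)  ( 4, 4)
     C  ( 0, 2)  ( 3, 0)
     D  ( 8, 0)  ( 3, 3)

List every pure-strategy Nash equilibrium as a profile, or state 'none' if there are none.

PSNE = {(B,Q)}

(A,P): not NE [P2→Q gives 8>1]
(A,Q): not NE [P1→B gives 4>2]
(B,P): not NE [P1→D gives 8>5]
(B,Q): NE
(C,P): not NE [P1→D gives 8>0]
(C,Q): not NE [P1→B gives 4>3; P2→P gives 2>0]
(D,P): not NE [P2→Q gives 3>0]
(D,Q): not NE [P1→B gives 4>3]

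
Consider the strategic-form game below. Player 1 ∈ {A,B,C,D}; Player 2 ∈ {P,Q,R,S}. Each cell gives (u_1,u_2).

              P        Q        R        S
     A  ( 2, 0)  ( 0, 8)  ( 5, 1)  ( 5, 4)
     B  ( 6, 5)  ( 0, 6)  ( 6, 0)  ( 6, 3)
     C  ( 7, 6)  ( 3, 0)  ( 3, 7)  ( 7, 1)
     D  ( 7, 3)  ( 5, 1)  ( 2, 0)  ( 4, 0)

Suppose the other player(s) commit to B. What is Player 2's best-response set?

u_2(P vs B) = 5
u_2(Q vs B) = 6
u_2(R vs B) = 0
u_2(S vs B) = 3
max payoff 6 at {Q}

P2 best: {Q}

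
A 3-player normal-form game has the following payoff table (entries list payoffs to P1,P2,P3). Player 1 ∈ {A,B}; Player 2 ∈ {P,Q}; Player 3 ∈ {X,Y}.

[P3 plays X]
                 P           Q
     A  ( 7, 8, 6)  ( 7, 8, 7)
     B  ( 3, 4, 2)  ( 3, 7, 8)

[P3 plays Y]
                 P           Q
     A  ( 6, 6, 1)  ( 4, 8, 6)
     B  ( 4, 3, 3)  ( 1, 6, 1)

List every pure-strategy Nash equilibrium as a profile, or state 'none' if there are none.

(A,P,X): NE
(A,P,Y): not NE [P2→Q gives 8>6; P3→X gives 6>1]
(A,Q,X): NE
(A,Q,Y): not NE [P3→X gives 7>6]
(B,P,X): not NE [P1→A gives 7>3; P2→Q gives 7>4; P3→Y gives 3>2]
(B,P,Y): not NE [P1→A gives 6>4; P2→Q gives 6>3]
(B,Q,X): not NE [P1→A gives 7>3]
(B,Q,Y): not NE [P1→A gives 4>1; P3→X gives 8>1]

Nash profiles: (A,P,X), (A,Q,X)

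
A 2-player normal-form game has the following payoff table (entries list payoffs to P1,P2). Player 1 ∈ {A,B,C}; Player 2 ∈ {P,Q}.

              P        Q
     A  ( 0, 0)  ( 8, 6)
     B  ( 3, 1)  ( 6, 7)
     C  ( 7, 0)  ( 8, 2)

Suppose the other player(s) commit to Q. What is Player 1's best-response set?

P1 best: {A,C}

u_1(A vs Q) = 8
u_1(B vs Q) = 6
u_1(C vs Q) = 8
max payoff 8 at {A,C}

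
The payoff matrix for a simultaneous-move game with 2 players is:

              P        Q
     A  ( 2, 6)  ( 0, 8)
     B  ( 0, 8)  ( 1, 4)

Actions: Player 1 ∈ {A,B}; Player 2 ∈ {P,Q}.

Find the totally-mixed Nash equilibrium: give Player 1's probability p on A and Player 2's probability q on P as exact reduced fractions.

p=2/3, q=1/3

P1 indiff ⇒ q·2+(1-q)·0 = q·0+(1-q)·1 ⇒ q(2) = (1-q)(1) ⇒ q = 1/3
P2 indiff ⇒ p·6+(1-p)·8 = p·8+(1-p)·4 ⇒ p(-2) = (1-p)(-4) ⇒ p = 2/3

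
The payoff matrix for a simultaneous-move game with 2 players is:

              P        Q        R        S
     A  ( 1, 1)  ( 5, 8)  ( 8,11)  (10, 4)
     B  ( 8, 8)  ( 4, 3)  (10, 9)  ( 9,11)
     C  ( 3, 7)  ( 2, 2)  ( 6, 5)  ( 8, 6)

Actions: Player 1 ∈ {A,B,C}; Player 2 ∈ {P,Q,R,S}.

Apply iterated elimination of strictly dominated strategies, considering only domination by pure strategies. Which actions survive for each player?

P1 drop C (B beats it: P:8>3 Q:4>2 R:10>6 S:9>8)
P2 drop P (R beats it: A:11>1 B:9>8)
P2 drop Q (R beats it: A:11>8 B:9>3)
P1→{A,B} P2→{R,S}

Survivors P1:{A,B} P2:{R,S}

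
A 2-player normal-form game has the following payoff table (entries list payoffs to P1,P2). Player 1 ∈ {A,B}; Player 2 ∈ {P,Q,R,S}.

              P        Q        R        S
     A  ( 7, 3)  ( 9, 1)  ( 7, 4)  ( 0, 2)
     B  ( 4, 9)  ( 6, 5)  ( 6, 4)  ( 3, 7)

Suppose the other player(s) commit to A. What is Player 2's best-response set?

P2 best: {R}

u_2(P vs A) = 3
u_2(Q vs A) = 1
u_2(R vs A) = 4
u_2(S vs A) = 2
max payoff 4 at {R}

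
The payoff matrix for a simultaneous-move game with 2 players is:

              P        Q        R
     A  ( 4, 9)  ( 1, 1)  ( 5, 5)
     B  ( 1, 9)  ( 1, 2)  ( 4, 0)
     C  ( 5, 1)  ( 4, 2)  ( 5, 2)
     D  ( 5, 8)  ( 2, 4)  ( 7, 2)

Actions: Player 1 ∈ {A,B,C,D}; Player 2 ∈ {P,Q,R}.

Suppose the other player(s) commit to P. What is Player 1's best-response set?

P1 best: {C,D}

u_1(A vs P) = 4
u_1(B vs P) = 1
u_1(C vs P) = 5
u_1(D vs P) = 5
max payoff 5 at {C,D}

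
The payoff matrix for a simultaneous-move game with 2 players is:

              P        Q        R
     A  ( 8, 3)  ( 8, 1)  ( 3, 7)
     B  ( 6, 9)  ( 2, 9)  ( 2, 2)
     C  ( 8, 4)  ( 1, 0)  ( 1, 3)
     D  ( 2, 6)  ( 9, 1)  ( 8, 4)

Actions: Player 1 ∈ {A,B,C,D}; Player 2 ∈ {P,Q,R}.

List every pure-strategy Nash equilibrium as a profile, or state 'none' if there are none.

PSNE = {(C,P)}

(A,P): not NE [P2→R gives 7>3]
(A,Q): not NE [P1→D gives 9>8; P2→R gives 7>1]
(A,R): not NE [P1→D gives 8>3]
(B,P): not NE [P1→C gives 8>6]
(B,Q): not NE [P1→D gives 9>2]
(B,R): not NE [P1→D gives 8>2; P2→Q gives 9>2]
(C,P): NE
(C,Q): not NE [P1→D gives 9>1; P2→P gives 4>0]
(C,R): not NE [P1→D gives 8>1; P2→P gives 4>3]
(D,P): not NE [P1→C gives 8>2]
(D,Q): not NE [P2→P gives 6>1]
(D,R): not NE [P2→P gives 6>4]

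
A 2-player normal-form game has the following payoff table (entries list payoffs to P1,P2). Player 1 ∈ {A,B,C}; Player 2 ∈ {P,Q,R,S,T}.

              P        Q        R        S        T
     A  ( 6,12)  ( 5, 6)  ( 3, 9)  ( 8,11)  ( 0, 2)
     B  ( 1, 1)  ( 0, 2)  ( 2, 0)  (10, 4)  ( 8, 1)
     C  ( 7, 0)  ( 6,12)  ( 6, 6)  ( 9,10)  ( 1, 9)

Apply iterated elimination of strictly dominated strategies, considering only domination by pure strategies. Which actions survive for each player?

P1 drop A (C beats it: P:7>6 Q:6>5 R:6>3 S:9>8 T:1>0)
P2 drop P (Q beats it: B:2>1 C:12>0)
P2 drop R (Q beats it: B:2>0 C:12>6)
P2 drop T (Q beats it: B:2>1 C:12>9)
P1→{B,C} P2→{Q,S}

IESDS → P1:{B,C} P2:{Q,S}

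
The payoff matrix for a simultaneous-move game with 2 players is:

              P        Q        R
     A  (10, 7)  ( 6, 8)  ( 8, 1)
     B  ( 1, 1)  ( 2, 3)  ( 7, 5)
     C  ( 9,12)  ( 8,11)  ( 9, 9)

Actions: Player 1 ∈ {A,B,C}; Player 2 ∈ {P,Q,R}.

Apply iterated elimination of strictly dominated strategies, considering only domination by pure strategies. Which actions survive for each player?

P1 drop B (A beats it: P:10>1 Q:6>2 R:8>7)
P2 drop R (P beats it: A:7>1 C:12>9)
P1→{A,C} P2→{P,Q}

Survivors P1:{A,C} P2:{P,Q}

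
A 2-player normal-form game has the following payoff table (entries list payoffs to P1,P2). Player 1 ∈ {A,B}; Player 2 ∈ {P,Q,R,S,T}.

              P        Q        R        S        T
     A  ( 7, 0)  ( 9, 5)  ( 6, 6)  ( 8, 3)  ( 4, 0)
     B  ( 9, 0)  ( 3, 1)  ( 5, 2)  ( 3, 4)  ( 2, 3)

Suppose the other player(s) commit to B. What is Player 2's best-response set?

u_2(P vs B) = 0
u_2(Q vs B) = 1
u_2(R vs B) = 2
u_2(S vs B) = 4
u_2(T vs B) = 3
max payoff 4 at {S}

argmax u_2 = {S}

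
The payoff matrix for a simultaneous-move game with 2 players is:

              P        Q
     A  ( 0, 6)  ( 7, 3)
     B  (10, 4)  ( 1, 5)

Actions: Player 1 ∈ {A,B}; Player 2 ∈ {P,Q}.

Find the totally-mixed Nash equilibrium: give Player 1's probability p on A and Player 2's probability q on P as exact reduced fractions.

P1 mixes 1/4 on A; P2 mixes 3/8 on P

P1 indiff ⇒ q·0+(1-q)·7 = q·10+(1-q)·1 ⇒ q(-10) = (1-q)(-6) ⇒ q = 3/8
P2 indiff ⇒ p·6+(1-p)·4 = p·3+(1-p)·5 ⇒ p(3) = (1-p)(1) ⇒ p = 1/4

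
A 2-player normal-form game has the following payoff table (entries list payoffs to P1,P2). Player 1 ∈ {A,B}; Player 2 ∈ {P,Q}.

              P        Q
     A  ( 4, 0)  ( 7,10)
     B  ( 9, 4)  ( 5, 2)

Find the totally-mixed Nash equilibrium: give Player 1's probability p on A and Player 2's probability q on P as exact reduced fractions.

P1 indiff ⇒ q·4+(1-q)·7 = q·9+(1-q)·5 ⇒ q(-5) = (1-q)(-2) ⇒ q = 2/7
P2 indiff ⇒ p·0+(1-p)·4 = p·10+(1-p)·2 ⇒ p(-10) = (1-p)(-2) ⇒ p = 1/6

(p,q) = (1/6, 2/7)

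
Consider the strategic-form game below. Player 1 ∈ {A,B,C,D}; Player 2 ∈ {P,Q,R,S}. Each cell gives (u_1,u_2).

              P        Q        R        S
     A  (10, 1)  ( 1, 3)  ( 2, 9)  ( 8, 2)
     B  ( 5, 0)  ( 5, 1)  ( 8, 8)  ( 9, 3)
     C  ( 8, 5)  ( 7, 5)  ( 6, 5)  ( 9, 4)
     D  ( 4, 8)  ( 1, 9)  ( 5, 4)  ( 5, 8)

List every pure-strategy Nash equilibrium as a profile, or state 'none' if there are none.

(A,P): not NE [P2→R gives 9>1]
(A,Q): not NE [P1→C gives 7>1; P2→R gives 9>3]
(A,R): not NE [P1→B gives 8>2]
(A,S): not NE [P1→C gives 9>8; P2→R gives 9>2]
(B,P): not NE [P1→A gives 10>5; P2→R gives 8>0]
(B,Q): not NE [P1→C gives 7>5; P2→R gives 8>1]
(B,R): NE
(B,S): not NE [P2→R gives 8>3]
(C,P): not NE [P1→A gives 10>8]
(C,Q): NE
(C,R): not NE [P1→B gives 8>6]
(C,S): not NE [P2→R gives 5>4]
(D,P): not NE [P1→A gives 10>4; P2→Q gives 9>8]
(D,Q): not NE [P1→C gives 7>1]
(D,R): not NE [P1→B gives 8>5; P2→Q gives 9>4]
(D,S): not NE [P1→C gives 9>5; P2→Q gives 9>8]

PSNE = {(B,R), (C,Q)}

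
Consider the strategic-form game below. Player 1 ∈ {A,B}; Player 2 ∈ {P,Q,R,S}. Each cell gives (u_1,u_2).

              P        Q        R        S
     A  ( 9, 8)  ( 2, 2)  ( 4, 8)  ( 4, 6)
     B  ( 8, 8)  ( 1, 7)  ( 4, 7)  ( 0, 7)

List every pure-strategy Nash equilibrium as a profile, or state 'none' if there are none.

Nash profiles: (A,P), (A,R)

(A,P): NE
(A,Q): not NE [P2→R gives 8>2]
(A,R): NE
(A,S): not NE [P2→R gives 8>6]
(B,P): not NE [P1→A gives 9>8]
(B,Q): not NE [P1→A gives 2>1; P2→P gives 8>7]
(B,R): not NE [P2→P gives 8>7]
(B,S): not NE [P1→A gives 4>0; P2→P gives 8>7]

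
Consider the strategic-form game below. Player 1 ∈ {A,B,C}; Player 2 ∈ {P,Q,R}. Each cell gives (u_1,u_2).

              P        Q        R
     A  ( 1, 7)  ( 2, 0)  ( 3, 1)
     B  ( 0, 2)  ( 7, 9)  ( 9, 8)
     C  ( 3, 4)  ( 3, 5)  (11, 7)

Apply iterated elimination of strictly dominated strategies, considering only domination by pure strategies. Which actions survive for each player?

P1 drop A (C beats it: P:3>1 Q:3>2 R:11>3)
P2 drop P (Q beats it: B:9>2 C:5>4)
P1→{B,C} P2→{Q,R}

Survivors P1:{B,C} P2:{Q,R}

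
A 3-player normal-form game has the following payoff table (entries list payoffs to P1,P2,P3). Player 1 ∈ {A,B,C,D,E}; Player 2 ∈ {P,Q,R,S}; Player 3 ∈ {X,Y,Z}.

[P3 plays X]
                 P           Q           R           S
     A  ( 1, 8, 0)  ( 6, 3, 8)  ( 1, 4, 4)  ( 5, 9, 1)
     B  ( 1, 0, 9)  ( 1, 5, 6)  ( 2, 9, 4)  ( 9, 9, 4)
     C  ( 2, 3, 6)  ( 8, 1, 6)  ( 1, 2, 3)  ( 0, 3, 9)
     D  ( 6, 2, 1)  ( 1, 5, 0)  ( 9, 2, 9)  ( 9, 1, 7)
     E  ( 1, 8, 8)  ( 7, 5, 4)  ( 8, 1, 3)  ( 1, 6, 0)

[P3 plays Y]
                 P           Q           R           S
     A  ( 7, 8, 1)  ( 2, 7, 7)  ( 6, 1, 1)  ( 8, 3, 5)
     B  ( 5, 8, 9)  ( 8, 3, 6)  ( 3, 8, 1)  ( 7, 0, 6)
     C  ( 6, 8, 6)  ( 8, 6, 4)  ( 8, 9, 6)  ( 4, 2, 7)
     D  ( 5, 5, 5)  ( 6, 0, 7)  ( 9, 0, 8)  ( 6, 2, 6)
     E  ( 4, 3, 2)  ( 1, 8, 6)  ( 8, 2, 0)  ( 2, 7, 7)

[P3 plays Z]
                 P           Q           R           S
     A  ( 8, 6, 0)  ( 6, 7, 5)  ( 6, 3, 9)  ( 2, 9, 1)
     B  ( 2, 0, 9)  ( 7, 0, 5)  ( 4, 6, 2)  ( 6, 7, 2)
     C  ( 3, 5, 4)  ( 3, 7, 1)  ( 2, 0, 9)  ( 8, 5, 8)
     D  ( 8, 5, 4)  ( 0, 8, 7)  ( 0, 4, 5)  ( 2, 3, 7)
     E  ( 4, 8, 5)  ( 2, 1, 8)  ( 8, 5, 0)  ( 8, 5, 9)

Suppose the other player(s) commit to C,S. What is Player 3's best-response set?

BR_3 = {X}

u_3(X vs C,S) = 9
u_3(Y vs C,S) = 7
u_3(Z vs C,S) = 8
max payoff 9 at {X}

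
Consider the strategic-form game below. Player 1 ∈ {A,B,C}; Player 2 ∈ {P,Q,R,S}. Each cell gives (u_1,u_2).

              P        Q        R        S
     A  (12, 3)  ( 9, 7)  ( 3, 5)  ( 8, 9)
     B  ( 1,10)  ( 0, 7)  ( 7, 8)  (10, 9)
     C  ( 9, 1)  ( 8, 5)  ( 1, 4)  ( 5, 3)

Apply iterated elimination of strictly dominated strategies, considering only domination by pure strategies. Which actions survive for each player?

Survivors P1:{A,B} P2:{P,S}

P1 drop C (A beats it: P:12>9 Q:9>8 R:3>1 S:8>5)
P2 drop Q (S beats it: A:9>7 B:9>7)
P2 drop R (S beats it: A:9>5 B:9>8)
P1→{A,B} P2→{P,S}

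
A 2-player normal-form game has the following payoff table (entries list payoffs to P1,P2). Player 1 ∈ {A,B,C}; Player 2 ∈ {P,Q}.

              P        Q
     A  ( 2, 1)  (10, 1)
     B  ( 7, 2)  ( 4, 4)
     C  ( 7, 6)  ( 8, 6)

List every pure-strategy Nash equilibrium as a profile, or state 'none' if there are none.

PSNE = {(A,Q), (C,P)}

(A,P): not NE [P1→C gives 7>2]
(A,Q): NE
(B,P): not NE [P2→Q gives 4>2]
(B,Q): not NE [P1→A gives 10>4]
(C,P): NE
(C,Q): not NE [P1→A gives 10>8]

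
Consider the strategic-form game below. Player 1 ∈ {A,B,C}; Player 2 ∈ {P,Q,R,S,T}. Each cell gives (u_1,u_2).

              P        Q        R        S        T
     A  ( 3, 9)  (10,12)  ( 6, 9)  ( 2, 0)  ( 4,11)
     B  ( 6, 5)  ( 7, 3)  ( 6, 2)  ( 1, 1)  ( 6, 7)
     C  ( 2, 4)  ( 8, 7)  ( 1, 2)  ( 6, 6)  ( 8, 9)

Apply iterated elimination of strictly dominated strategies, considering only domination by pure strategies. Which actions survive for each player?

Remaining: P1:{A,C} P2:{Q,T}

P2 drop P (T beats it: A:11>9 B:7>5 C:9>4)
P2 drop R (Q beats it: A:12>9 B:3>2 C:7>2)
P1 drop B (C beats it: Q:8>7 S:6>1 T:8>6)
P2 drop S (Q beats it: A:12>0 C:7>6)
P1→{A,C} P2→{Q,T}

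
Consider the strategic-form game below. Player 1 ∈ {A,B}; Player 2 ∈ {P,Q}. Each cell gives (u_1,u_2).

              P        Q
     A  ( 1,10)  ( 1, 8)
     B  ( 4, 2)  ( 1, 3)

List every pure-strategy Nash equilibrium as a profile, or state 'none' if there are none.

(A,P): not NE [P1→B gives 4>1]
(A,Q): not NE [P2→P gives 10>8]
(B,P): not NE [P2→Q gives 3>2]
(B,Q): NE

Nash profiles: (B,Q)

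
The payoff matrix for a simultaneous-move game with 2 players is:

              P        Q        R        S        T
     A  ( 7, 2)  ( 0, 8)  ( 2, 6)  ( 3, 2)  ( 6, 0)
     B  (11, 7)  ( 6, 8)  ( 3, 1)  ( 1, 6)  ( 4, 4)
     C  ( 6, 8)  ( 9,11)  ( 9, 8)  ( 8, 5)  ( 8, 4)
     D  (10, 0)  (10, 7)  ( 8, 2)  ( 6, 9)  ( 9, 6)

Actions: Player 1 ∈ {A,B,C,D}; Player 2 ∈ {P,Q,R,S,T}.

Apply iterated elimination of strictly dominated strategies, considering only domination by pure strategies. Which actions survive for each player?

Remaining: P1:{C,D} P2:{Q,S}

P1 drop A (D beats it: P:10>7 Q:10>0 R:8>2 S:6>3 T:9>6)
P2 drop P (Q beats it: B:8>7 C:11>8 D:7>0)
P1 drop B (C beats it: Q:9>6 R:9>3 S:8>1 T:8>4)
P2 drop R (Q beats it: C:11>8 D:7>2)
P2 drop T (Q beats it: C:11>4 D:7>6)
P1→{C,D} P2→{Q,S}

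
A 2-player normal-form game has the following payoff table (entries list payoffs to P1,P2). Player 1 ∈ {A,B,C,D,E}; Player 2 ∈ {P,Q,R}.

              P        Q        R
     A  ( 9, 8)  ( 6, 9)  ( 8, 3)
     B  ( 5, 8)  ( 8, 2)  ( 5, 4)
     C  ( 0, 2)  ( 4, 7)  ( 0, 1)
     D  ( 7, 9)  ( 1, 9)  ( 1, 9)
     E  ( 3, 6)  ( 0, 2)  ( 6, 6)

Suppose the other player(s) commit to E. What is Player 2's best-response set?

u_2(P vs E) = 6
u_2(Q vs E) = 2
u_2(R vs E) = 6
max payoff 6 at {P,R}

P2 best: {P,R}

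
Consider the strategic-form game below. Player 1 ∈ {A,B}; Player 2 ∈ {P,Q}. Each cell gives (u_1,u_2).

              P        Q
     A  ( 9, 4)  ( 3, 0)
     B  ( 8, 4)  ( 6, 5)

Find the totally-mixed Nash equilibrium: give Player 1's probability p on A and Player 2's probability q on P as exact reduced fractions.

P1 indiff ⇒ q·9+(1-q)·3 = q·8+(1-q)·6 ⇒ q(1) = (1-q)(3) ⇒ q = 3/4
P2 indiff ⇒ p·4+(1-p)·4 = p·0+(1-p)·5 ⇒ p(4) = (1-p)(1) ⇒ p = 1/5

p=1/5, q=3/4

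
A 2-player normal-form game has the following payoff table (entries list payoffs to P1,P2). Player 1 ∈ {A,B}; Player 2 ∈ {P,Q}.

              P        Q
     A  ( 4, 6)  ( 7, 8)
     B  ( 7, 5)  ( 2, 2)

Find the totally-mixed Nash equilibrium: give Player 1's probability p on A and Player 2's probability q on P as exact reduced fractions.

(p,q) = (3/5, 5/8)

P1 indiff ⇒ q·4+(1-q)·7 = q·7+(1-q)·2 ⇒ q(-3) = (1-q)(-5) ⇒ q = 5/8
P2 indiff ⇒ p·6+(1-p)·5 = p·8+(1-p)·2 ⇒ p(-2) = (1-p)(-3) ⇒ p = 3/5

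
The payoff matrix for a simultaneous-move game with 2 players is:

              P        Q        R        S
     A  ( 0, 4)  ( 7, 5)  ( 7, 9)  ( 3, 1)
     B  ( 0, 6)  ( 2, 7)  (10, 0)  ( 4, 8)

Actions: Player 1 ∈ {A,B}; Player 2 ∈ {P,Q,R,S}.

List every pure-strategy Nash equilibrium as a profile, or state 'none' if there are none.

Nash profiles: (B,S)

(A,P): not NE [P2→R gives 9>4]
(A,Q): not NE [P2→R gives 9>5]
(A,R): not NE [P1→B gives 10>7]
(A,S): not NE [P1→B gives 4>3; P2→R gives 9>1]
(B,P): not NE [P2→S gives 8>6]
(B,Q): not NE [P1→A gives 7>2; P2→S gives 8>7]
(B,R): not NE [P2→S gives 8>0]
(B,S): NE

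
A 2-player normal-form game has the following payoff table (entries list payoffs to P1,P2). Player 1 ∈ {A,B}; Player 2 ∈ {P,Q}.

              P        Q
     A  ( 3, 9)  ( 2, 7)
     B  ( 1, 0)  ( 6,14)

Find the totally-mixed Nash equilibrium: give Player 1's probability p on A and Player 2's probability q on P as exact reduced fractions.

P1 indiff ⇒ q·3+(1-q)·2 = q·1+(1-q)·6 ⇒ q(2) = (1-q)(4) ⇒ q = 2/3
P2 indiff ⇒ p·9+(1-p)·0 = p·7+(1-p)·14 ⇒ p(2) = (1-p)(14) ⇒ p = 7/8

(p,q) = (7/8, 2/3)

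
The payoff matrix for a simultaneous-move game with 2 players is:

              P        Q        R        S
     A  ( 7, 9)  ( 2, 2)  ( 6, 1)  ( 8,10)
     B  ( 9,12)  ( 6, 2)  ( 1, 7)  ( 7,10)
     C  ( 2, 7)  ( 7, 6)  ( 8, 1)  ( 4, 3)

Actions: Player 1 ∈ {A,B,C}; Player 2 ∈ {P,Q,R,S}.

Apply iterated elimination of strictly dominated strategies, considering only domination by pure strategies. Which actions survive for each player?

Remaining: P1:{A,B} P2:{P,S}

P2 drop Q (P beats it: A:9>2 B:12>2 C:7>6)
P2 drop R (P beats it: A:9>1 B:12>7 C:7>1)
P1 drop C (A beats it: P:7>2 S:8>4)
P1→{A,B} P2→{P,S}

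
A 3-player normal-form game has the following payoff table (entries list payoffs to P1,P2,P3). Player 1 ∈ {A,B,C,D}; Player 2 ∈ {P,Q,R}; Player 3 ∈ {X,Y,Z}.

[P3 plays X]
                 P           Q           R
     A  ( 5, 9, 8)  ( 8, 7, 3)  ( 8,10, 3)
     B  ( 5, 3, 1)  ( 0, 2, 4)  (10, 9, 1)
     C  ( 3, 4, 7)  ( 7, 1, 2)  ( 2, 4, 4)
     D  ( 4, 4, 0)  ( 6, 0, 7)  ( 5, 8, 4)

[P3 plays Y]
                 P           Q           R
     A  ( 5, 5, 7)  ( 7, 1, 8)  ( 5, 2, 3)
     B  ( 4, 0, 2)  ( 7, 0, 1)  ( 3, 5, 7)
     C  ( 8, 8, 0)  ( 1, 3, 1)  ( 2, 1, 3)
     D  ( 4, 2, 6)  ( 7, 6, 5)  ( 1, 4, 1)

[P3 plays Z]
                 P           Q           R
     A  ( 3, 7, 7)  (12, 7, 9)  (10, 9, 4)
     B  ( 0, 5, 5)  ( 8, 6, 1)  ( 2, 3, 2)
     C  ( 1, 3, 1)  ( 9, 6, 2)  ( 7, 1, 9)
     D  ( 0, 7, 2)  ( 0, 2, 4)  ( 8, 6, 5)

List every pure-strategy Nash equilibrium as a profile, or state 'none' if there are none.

Nash profiles: (A,R,Z)

(A,P,X): not NE [P2→R gives 10>9]
(A,P,Y): not NE [P1→C gives 8>5; P3→X gives 8>7]
(A,P,Z): not NE [P2→R gives 9>7; P3→X gives 8>7]
(A,Q,X): not NE [P2→R gives 10>7; P3→Z gives 9>3]
(A,Q,Y): not NE [P2→P gives 5>1; P3→Z gives 9>8]
(A,Q,Z): not NE [P2→R gives 9>7]
(A,R,X): not NE [P1→B gives 10>8; P3→Z gives 4>3]
(A,R,Y): not NE [P2→P gives 5>2; P3→Z gives 4>3]
(A,R,Z): NE
(B,P,X): not NE [P2→R gives 9>3; P3→Z gives 5>1]
(B,P,Y): not NE [P1→C gives 8>4; P2→R gives 5>0; P3→Z gives 5>2]
(B,P,Z): not NE [P1→A gives 3>0; P2→Q gives 6>5]
(B,Q,X): not NE [P1→A gives 8>0; P2→R gives 9>2]
(B,Q,Y): not NE [P2→R gives 5>0; P3→X gives 4>1]
(B,Q,Z): not NE [P1→A gives 12>8; P3→X gives 4>1]
(B,R,X): not NE [P3→Y gives 7>1]
(B,R,Y): not NE [P1→A gives 5>3]
(B,R,Z): not NE [P1→A gives 10>2; P2→Q gives 6>3; P3→Y gives 7>2]
(C,P,X): not NE [P1→B gives 5>3]
(C,P,Y): not NE [P3→X gives 7>0]
(C,P,Z): not NE [P1→A gives 3>1; P2→Q gives 6>3; P3→X gives 7>1]
(C,Q,X): not NE [P1→A gives 8>7; P2→R gives 4>1]
(C,Q,Y): not NE [P1→D gives 7>1; P2→P gives 8>3; P3→Z gives 2>1]
(C,Q,Z): not NE [P1→A gives 12>9]
(C,R,X): not NE [P1→B gives 10>2; P3→Z gives 9>4]
(C,R,Y): not NE [P1→A gives 5>2; P2→P gives 8>1; P3→Z gives 9>3]
(C,R,Z): not NE [P1→A gives 10>7; P2→Q gives 6>1]
(D,P,X): not NE [P1→B gives 5>4; P2→R gives 8>4; P3→Y gives 6>0]
(D,P,Y): not NE [P1→C gives 8>4; P2→Q gives 6>2]
(D,P,Z): not NE [P1→A gives 3>0; P3→Y gives 6>2]
(D,Q,X): not NE [P1→A gives 8>6; P2→R gives 8>0]
(D,Q,Y): not NE [P3→X gives 7>5]
(D,Q,Z): not NE [P1→A gives 12>0; P2→P gives 7>2; P3→X gives 7>4]
(D,R,X): not NE [P1→B gives 10>5; P3→Z gives 5>4]
(D,R,Y): not NE [P1→A gives 5>1; P2→Q gives 6>4; P3→Z gives 5>1]
(D,R,Z): not NE [P1→A gives 10>8; P2→P gives 7>6]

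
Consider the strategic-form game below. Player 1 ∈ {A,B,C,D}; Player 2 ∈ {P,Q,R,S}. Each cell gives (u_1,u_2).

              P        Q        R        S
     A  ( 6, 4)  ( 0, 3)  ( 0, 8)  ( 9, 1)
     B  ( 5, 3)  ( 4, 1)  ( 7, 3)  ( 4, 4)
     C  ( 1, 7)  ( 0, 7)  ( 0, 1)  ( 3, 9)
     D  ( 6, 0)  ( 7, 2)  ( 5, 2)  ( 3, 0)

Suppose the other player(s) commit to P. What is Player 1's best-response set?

u_1(A vs P) = 6
u_1(B vs P) = 5
u_1(C vs P) = 1
u_1(D vs P) = 6
max payoff 6 at {A,D}

BR_1 = {A,D}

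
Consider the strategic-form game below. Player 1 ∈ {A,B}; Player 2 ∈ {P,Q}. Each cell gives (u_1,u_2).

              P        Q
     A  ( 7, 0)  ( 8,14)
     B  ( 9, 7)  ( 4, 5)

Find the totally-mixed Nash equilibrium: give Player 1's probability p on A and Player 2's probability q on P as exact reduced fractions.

P1 mixes 1/8 on A; P2 mixes 2/3 on P

P1 indiff ⇒ q·7+(1-q)·8 = q·9+(1-q)·4 ⇒ q(-2) = (1-q)(-4) ⇒ q = 2/3
P2 indiff ⇒ p·0+(1-p)·7 = p·14+(1-p)·5 ⇒ p(-14) = (1-p)(-2) ⇒ p = 1/8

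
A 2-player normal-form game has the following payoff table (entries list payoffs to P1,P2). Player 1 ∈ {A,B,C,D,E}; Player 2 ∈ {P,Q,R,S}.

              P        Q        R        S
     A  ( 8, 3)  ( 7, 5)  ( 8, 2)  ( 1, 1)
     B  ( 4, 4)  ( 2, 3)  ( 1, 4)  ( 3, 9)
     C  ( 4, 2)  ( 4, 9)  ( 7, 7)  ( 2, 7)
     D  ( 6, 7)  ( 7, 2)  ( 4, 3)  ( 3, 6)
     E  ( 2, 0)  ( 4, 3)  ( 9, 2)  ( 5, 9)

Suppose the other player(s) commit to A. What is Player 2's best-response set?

u_2(P vs A) = 3
u_2(Q vs A) = 5
u_2(R vs A) = 2
u_2(S vs A) = 1
max payoff 5 at {Q}

P2 best: {Q}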